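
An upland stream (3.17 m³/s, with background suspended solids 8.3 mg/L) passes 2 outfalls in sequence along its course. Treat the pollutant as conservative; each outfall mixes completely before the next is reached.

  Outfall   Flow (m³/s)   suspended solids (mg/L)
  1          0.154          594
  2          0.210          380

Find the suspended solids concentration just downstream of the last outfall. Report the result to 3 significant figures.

Outfall 1: combined Q = 3.324 m³/s; C = (3.170·8.300 + 0.1540·594.0)/3.324 = 35.44 mg/L.
Outfall 2: combined Q = 3.534 m³/s; C = (3.324·35.44 + 0.2100·380.0)/3.534 = 55.91 mg/L.

55.9 mg/L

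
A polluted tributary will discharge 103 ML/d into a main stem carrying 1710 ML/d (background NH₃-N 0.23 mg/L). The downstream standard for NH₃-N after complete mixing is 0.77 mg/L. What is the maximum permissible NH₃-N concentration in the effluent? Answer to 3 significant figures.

9.74 mg/L

At the limit, (Qr·Cr + Qe·Cₑ)/(Qr + Qe) = 0.77:
Cₑ = (1813·0.77 − 1710·0.2300) / 103.0 = 9.735 mg/L.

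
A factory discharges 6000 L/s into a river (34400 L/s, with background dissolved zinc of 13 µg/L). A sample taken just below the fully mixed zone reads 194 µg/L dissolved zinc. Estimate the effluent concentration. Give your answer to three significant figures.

1230 µg/L

Mass balance: 34400·13.00 + 6000·Cₑ = 40400·194.0
→ Cₑ = (40400·194.0 − 34400·13.00) / 6000 = 1232 µg/L.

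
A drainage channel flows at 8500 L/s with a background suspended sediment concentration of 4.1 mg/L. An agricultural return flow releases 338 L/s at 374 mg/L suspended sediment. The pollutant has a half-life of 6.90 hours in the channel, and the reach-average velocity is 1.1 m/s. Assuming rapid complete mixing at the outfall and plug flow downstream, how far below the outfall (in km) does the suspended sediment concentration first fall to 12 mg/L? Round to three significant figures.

16.5 km

Mass balance: C = (8500·4.100 + 338.0·374.0) / 8838 = 161300/8838 = 18.25 mg/L.
Half-life 6.90 h → k = ln 2 / 6.90 = 0.1005 h⁻¹ = 2.411 d⁻¹.
Set 18.25·exp(−k·t) = 12 → t = ln(18.25/12)/k = 15020 s = 4.172 h.
Distance = v·t = 1.1·15020 = 16520 m = 16.52 km.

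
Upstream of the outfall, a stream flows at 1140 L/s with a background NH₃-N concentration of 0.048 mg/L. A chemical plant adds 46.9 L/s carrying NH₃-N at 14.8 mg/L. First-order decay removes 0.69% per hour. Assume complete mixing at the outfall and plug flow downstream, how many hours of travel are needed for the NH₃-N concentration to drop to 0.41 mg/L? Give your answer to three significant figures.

62.3 h

Flow-weighted average: C = (1140·0.04800 + 46.90·14.80) / 1187 = 748.8/1187 = 0.6309 mg/L.
0.69%/h lost → k = −ln(1 − 0.0069) = 0.006924 h⁻¹.
0.6309·exp(−k·t) = 0.41 → t = ln(0.6309/0.41)/k = 224100 s = 62.25 h.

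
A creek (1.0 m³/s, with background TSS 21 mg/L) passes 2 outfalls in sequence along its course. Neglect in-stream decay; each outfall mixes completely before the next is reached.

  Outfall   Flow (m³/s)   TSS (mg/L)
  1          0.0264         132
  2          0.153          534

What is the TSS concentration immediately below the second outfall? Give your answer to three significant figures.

90.0 mg/L

After outfall 1: Q = 1.000 + 0.02640 = 1.026 m³/s; C = (1.000·21.00 + 0.02640·132.0)/1.026 = 23.86 mg/L.
After outfall 2: Q = 1.026 + 0.1530 = 1.179 m³/s; C = (1.026·23.86 + 0.1530·534.0)/1.179 = 90.03 mg/L.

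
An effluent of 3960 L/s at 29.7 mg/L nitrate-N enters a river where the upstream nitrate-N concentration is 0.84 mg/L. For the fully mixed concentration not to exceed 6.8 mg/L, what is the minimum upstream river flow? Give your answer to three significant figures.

Set C_mix = 6.8: (Q·0.8400 + 3960·29.70) / (Q + 3960) = 6.8
→ Q = 3960·(29.70 − 6.8)/(6.8 − 0.8400) = 15220 L/s.

15200 L/s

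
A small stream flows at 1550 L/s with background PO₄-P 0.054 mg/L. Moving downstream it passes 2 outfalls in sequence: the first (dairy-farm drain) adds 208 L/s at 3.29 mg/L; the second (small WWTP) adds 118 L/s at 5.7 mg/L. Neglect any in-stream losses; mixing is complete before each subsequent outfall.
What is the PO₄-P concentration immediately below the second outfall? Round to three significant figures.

After outfall 1: Q = 1550 + 208.0 = 1758 L/s; C = (1550·0.05400 + 208.0·3.290)/1758 = 0.4369 mg/L.
After outfall 2: Q = 1758 + 118.0 = 1876 L/s; C = (1758·0.4369 + 118.0·5.700)/1876 = 0.7679 mg/L.

0.768 mg/L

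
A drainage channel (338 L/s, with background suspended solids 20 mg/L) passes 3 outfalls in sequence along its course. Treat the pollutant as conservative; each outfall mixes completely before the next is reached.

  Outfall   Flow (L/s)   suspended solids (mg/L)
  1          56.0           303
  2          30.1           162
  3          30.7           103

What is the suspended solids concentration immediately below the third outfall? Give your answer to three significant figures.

Below outfall 1: Q → 394.0 L/s, C = (338.0·20.00 + 56.00·303.0)/394.0 = 60.22 mg/L.
Below outfall 2: Q → 424.1 L/s, C = (394.0·60.22 + 30.10·162.0)/424.1 = 67.45 mg/L.
Below outfall 3: Q → 454.8 L/s, C = (424.1·67.45 + 30.70·103.0)/454.8 = 69.85 mg/L.

69.8 mg/L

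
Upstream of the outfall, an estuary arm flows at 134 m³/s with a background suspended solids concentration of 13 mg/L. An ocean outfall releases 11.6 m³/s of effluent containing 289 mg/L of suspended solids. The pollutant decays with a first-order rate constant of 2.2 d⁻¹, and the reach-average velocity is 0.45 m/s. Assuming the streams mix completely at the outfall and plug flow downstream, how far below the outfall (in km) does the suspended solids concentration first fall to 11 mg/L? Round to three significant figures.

20.4 km

Flow-weighted average: C = (134.0·13.00 + 11.60·289.0) / 145.6 = 5094/145.6 = 34.99 mg/L.
Set 34.99·exp(−k·t) = 11 → t = ln(34.99/11)/k = 45440 s = 12.62 h.
Distance = v·t = 0.45·45440 = 20450 m = 20.45 km.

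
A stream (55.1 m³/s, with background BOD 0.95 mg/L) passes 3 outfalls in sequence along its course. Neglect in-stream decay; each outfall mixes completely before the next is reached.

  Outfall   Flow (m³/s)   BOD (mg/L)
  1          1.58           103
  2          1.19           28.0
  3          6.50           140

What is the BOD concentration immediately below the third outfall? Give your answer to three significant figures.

Below outfall 1: Q → 56.68 m³/s, C = (55.10·0.9500 + 1.580·103.0)/56.68 = 3.795 mg/L.
Below outfall 2: Q → 57.87 m³/s, C = (56.68·3.795 + 1.190·28.00)/57.87 = 4.292 mg/L.
Below outfall 3: Q → 64.37 m³/s, C = (57.87·4.292 + 6.500·140.0)/64.37 = 18.00 mg/L.

18.0 mg/L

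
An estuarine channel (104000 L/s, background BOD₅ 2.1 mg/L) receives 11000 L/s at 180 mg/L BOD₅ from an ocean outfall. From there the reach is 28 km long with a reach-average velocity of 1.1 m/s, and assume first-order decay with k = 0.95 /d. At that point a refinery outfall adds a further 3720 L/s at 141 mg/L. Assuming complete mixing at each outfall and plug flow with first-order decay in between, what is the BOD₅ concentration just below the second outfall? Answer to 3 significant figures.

Mixed concentration C = ΣQC/ΣQ = (104000·2.100 + 11000·180.0) / 115000 = 2198000/115000 = 19.12 mg/L; combined flow 115000 L/s.
Travel time t = 28·1000 / 1.1 = 25450 s = 7.071 h.
Decay over the reach: 19.12·exp(−kt) = 19.12·0.7559 = 14.45 mg/L.
Second outfall: C = (115000·14.45 + 3720·141.0)/118700 = 18.42 mg/L.

18.4 mg/L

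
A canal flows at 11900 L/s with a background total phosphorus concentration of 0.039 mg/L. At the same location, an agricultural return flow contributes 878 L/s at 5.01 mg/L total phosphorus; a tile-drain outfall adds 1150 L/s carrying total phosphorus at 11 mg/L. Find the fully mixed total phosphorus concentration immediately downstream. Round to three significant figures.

Conservation of mass: C = (11900·0.03900 + 878.0·5.010 + 1150·11.00) / 13930 = 17510/13930 = 1.257 mg/L.

1.26 mg/L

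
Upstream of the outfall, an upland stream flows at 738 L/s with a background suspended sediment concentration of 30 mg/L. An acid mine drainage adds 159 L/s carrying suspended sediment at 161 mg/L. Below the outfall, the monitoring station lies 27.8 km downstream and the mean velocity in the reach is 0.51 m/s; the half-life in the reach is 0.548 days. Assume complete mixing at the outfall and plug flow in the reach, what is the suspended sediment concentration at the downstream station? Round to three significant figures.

Mixed concentration C = ΣQC/ΣQ = (738.0·30.00 + 159.0·161.0) / 897.0 = 47740/897.0 = 53.22 mg/L.
Travel time t = 27.8·1000 / 0.51 = 54510 s = 15.14 h.
Half-life 0.548 d → k = ln 2 / 0.548 = 1.265 d⁻¹.
After decay, C = 53.22 × e^(−kt) = 53.22 × 0.4502 = 23.96 mg/L.

24.0 mg/L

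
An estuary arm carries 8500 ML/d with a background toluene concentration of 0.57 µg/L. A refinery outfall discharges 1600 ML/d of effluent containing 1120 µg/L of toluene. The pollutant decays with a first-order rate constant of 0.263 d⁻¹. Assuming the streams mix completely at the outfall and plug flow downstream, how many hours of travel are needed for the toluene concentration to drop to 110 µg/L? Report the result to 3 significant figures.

Mixed concentration C = ΣQC/ΣQ = (8500·0.5700 + 1600·1120) / 10100 = 1797000/10100 = 177.9 µg/L.
177.9·exp(−k·t) = 110 → t = ln(177.9/110)/k = 157900 s = 43.87 h.

43.9 h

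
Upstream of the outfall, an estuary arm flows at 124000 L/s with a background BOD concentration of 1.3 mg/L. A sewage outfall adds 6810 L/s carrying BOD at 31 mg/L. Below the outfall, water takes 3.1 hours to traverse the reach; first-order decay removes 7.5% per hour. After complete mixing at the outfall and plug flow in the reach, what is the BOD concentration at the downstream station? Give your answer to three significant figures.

Conservation of mass: C = (124000·1.300 + 6810·31.00) / 130800 = 372300/130800 = 2.846 mg/L.
7.5%/h lost → k = −ln(1 − 0.075) = 0.07796 h⁻¹.
After decay, C = 2.846 × e^(−kt) = 2.846 × 0.7853 = 2.235 mg/L.

2.24 mg/L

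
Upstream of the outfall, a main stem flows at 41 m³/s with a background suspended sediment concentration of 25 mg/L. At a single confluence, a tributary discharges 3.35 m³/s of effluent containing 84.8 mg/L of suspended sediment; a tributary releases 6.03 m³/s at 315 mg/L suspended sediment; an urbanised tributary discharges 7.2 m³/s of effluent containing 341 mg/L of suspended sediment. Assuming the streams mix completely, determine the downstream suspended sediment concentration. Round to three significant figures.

98.4 mg/L

Flow-weighted average: C = (41.00·25.00 + 3.350·84.80 + 6.030·315.0 + 7.200·341.0) / 57.58 = 5664/57.58 = 98.36 mg/L.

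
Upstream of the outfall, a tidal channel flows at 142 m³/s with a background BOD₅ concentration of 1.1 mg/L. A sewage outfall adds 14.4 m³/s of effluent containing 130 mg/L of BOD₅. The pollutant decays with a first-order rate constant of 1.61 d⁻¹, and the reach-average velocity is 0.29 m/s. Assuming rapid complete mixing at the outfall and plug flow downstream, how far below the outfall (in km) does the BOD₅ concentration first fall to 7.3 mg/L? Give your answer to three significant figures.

8.94 km

Mass balance: C = (142.0·1.100 + 14.40·130.0) / 156.4 = 2028/156.4 = 12.97 mg/L.
Set 12.97·exp(−k·t) = 7.3 → t = ln(12.97/7.3)/k = 30840 s = 8.566 h.
Distance = v·t = 0.29·30840 = 8943 m = 8.943 km.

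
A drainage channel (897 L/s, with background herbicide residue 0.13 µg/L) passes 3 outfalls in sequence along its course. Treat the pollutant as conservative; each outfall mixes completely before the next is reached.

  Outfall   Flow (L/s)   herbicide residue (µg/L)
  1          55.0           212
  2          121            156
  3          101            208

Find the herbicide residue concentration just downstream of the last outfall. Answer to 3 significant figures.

44.0 µg/L

Outfall 1: combined Q = 952.0 L/s; C = (897.0·0.1300 + 55.00·212.0)/952.0 = 12.37 µg/L.
Outfall 2: combined Q = 1073 L/s; C = (952.0·12.37 + 121.0·156.0)/1073 = 28.57 µg/L.
Outfall 3: combined Q = 1174 L/s; C = (1073·28.57 + 101.0·208.0)/1174 = 44.00 µg/L.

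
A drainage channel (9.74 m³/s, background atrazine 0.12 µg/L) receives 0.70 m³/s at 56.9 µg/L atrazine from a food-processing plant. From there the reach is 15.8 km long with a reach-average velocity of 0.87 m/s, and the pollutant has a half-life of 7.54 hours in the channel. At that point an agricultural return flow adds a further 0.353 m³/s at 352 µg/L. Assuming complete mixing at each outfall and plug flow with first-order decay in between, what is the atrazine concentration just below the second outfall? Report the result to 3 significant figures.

13.9 µg/L

Mass balance: C = (9.740·0.1200 + 0.7000·56.90) / 10.44 = 41.00/10.44 = 3.927 µg/L; combined flow 10.44 m³/s.
Travel time t = 15.8·1000 / 0.87 = 18160 s = 5.045 h.
Half-life 7.54 h → k = ln 2 / 7.54 = 0.09193 h⁻¹ = 2.206 d⁻¹.
First-order decay: C = 3.927·exp(−k·t) = 3.927·0.6289 = 2.470 µg/L.
Second outfall: C = (10.44·2.470 + 0.3530·352.0)/10.79 = 13.90 µg/L.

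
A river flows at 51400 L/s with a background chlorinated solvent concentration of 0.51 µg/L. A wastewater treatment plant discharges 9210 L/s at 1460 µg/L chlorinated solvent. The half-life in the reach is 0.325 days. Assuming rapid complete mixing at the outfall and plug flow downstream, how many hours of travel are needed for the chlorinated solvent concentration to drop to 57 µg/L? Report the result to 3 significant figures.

After mixing, C = (51400·0.5100 + 9210·1460) / 60610 = 13470000/60610 = 222.3 µg/L.
Half-life 0.325 d → k = ln 2 / 0.325 = 2.133 d⁻¹.
222.3·exp(−k·t) = 57 → t = ln(222.3/57)/k = 55130 s = 15.31 h.

15.3 h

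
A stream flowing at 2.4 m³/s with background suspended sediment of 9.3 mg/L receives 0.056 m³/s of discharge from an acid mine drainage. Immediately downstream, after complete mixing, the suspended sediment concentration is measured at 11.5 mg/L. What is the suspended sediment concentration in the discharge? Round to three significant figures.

Mass balance: 2.400·9.300 + 0.05600·Cₑ = 2.456·11.50
→ Cₑ = (2.456·11.50 − 2.400·9.300) / 0.05600 = 105.8 mg/L.

106 mg/L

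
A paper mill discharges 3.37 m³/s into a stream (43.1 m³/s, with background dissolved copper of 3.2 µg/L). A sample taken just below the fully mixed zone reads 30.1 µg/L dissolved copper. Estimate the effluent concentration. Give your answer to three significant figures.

Mass balance: 43.10·3.200 + 3.370·Cₑ = 46.47·30.10
→ Cₑ = (46.47·30.10 − 43.10·3.200) / 3.370 = 374.1 µg/L.

374 µg/L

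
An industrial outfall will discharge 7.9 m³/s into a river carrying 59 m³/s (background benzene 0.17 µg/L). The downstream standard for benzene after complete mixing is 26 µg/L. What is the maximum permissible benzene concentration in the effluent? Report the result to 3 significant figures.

219 µg/L

At the limit, (Qr·Cr + Qe·Cₑ)/(Qr + Qe) = 26:
Cₑ = (66.90·26 − 59.00·0.1700) / 7.900 = 218.9 µg/L.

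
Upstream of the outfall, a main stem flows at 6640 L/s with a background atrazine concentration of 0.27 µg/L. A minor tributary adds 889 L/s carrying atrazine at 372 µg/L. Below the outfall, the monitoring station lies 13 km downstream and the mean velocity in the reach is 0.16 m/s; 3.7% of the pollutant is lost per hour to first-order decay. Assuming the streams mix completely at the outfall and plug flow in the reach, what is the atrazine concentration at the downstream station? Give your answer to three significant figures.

Flow-weighted average: C = (6640·0.2700 + 889.0·372.0) / 7529 = 332500/7529 = 44.16 µg/L.
Travel time t = 13·1000 / 0.16 = 81250 s = 22.57 h.
3.7%/h lost → k = −ln(1 − 0.037) = 0.03770 h⁻¹.
After decay, C = 44.16 × e^(−kt) = 44.16 × 0.4270 = 18.86 µg/L.

18.9 µg/L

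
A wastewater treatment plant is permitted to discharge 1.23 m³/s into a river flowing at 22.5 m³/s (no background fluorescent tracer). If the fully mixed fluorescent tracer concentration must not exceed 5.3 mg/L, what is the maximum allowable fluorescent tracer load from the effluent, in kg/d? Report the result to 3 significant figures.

Mass balance at the limit: 22.50·0 + 1.230·Cₑ = 23.73·5.3 → Cₑ = 102.3 mg/L.
Load = 1.230 m³/s × 102.3 g/m³ × 86 400 s/d = 10870 kg/d.

10900 kg/d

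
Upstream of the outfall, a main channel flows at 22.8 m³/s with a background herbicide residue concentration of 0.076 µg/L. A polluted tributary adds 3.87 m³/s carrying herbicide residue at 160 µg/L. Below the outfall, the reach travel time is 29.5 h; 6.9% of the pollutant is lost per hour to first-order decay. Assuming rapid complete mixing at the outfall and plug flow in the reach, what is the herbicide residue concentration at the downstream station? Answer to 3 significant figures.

2.83 µg/L

Flow-weighted average: C = (22.80·0.07600 + 3.870·160.0) / 26.67 = 620.9/26.67 = 23.28 µg/L.
6.9%/h lost → k = −ln(1 − 0.069) = 0.07150 h⁻¹.
After decay, C = 23.28 × e^(−kt) = 23.28 × 0.1213 = 2.825 µg/L.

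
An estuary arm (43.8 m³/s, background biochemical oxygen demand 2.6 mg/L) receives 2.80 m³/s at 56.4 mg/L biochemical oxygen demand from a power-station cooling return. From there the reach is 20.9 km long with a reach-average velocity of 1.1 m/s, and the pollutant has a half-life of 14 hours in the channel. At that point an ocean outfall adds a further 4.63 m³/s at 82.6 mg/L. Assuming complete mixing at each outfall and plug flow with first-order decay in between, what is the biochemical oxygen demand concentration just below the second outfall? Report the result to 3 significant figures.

11.6 mg/L

Flow-weighted average: C = (43.80·2.600 + 2.800·56.40) / 46.60 = 271.8/46.60 = 5.833 mg/L; combined flow 46.60 m³/s.
Travel time t = 20.9·1000 / 1.1 = 19000 s = 5.278 h.
Half-life 14 h → k = ln 2 / 14 = 0.04951 h⁻¹ = 1.188 d⁻¹.
Decay over the reach: 5.833·exp(−kt) = 5.833·0.7700 = 4.491 mg/L.
Second outfall: C = (46.60·4.491 + 4.630·82.60)/51.23 = 11.55 mg/L.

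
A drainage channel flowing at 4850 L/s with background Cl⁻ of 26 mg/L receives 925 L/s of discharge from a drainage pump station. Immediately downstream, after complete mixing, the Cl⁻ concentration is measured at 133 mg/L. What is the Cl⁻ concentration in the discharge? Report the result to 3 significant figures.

Mass balance: 4850·26.00 + 925.0·Cₑ = 5775·133.0
→ Cₑ = (5775·133.0 − 4850·26.00) / 925.0 = 694.0 mg/L.

694 mg/L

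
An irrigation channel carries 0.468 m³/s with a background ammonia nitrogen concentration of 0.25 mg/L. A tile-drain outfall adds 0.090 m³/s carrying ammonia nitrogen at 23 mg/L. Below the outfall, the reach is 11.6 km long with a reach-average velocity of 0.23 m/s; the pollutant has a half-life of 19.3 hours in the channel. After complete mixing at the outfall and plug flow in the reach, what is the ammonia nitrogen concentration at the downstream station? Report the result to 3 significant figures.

2.37 mg/L

Flow-weighted average: C = (0.4680·0.2500 + 0.09000·23.00) / 0.5580 = 2.187/0.5580 = 3.919 mg/L.
Travel time t = 11.6·1000 / 0.23 = 50430 s = 14.01 h.
Half-life 19.3 h → k = ln 2 / 19.3 = 0.03591 h⁻¹ = 0.8619 d⁻¹.
After decay, C = 3.919 × e^(−kt) = 3.919 × 0.6046 = 2.370 mg/L.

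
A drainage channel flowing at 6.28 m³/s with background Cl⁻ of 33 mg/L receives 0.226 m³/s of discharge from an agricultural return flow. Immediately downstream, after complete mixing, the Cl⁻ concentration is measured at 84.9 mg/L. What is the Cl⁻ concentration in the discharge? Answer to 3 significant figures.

1530 mg/L

Mass balance: 6.280·33.00 + 0.2260·Cₑ = 6.506·84.90
→ Cₑ = (6.506·84.90 − 6.280·33.00) / 0.2260 = 1527 mg/L.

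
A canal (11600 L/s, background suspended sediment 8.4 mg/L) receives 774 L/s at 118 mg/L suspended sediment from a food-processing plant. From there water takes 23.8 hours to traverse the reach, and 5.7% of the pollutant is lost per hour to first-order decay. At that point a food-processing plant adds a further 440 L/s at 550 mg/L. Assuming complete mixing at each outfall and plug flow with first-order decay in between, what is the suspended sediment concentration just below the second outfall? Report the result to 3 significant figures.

22.5 mg/L

Mixed concentration C = ΣQC/ΣQ = (11600·8.400 + 774.0·118.0) / 12370 = 188800/12370 = 15.26 mg/L; combined flow 12370 L/s.
5.7%/h lost → k = −ln(1 − 0.057) = 0.05869 h⁻¹.
Decay over the reach: 15.26·exp(−kt) = 15.26·0.2474 = 3.774 mg/L.
Second outfall: C = (12370·3.774 + 440.0·550.0)/12810 = 22.53 mg/L.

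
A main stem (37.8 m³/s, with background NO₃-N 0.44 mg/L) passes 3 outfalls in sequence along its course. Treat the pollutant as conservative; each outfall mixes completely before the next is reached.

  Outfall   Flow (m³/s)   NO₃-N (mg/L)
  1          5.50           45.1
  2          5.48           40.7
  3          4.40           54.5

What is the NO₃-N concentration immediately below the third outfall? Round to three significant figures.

13.7 mg/L

Outfall 1: combined Q = 43.30 m³/s; C = (37.80·0.4400 + 5.500·45.10)/43.30 = 6.113 mg/L.
Outfall 2: combined Q = 48.78 m³/s; C = (43.30·6.113 + 5.480·40.70)/48.78 = 9.998 mg/L.
Outfall 3: combined Q = 53.18 m³/s; C = (48.78·9.998 + 4.400·54.50)/53.18 = 13.68 mg/L.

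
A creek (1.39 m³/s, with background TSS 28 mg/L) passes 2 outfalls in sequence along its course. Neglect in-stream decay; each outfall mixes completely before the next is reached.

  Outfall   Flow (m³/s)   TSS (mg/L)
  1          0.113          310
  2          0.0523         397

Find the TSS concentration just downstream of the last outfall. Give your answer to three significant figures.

After outfall 1: Q = 1.390 + 0.1130 = 1.503 m³/s; C = (1.390·28.00 + 0.1130·310.0)/1.503 = 49.20 mg/L.
After outfall 2: Q = 1.503 + 0.05230 = 1.555 m³/s; C = (1.503·49.20 + 0.05230·397.0)/1.555 = 60.90 mg/L.

60.9 mg/L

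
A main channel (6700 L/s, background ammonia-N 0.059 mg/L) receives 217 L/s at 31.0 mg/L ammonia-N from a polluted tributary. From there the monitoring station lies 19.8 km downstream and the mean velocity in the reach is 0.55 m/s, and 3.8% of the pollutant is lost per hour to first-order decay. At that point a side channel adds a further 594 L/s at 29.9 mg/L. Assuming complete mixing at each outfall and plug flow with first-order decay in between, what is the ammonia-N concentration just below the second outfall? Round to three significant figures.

After mixing, C = (6700·0.05900 + 217.0·31.00) / 6917 = 7122/6917 = 1.030 mg/L; combined flow 6917 L/s.
Travel time t = 19.8·1000 / 0.55 = 36000 s = 10.00 h.
3.8%/h lost → k = −ln(1 − 0.038) = 0.03874 h⁻¹.
Applying C = C₀e^(−kt): 1.030 × 0.6788 = 0.6990 mg/L.
Second outfall: C = (6917·0.6990 + 594.0·29.90)/7511 = 3.008 mg/L.

3.01 mg/L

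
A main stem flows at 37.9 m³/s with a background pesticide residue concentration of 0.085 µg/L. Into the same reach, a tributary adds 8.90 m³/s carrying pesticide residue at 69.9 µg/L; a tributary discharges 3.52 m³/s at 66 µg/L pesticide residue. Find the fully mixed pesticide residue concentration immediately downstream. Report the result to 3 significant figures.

17.0 µg/L

After mixing, C = (37.90·0.08500 + 8.900·69.90 + 3.520·66.00) / 50.32 = 857.7/50.32 = 17.04 µg/L.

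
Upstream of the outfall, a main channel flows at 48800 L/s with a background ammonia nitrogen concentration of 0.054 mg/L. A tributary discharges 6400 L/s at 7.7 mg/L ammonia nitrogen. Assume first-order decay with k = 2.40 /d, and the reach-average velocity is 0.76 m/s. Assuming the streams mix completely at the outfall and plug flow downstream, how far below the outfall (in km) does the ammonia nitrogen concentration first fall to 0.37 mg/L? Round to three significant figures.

25.5 km

After mixing, C = (48800·0.05400 + 6400·7.700) / 55200 = 51920/55200 = 0.9405 mg/L.
Set 0.9405·exp(−k·t) = 0.37 → t = ln(0.9405/0.37)/k = 33580 s = 9.329 h.
Distance = v·t = 0.76·33580 = 25520 m = 25.52 km.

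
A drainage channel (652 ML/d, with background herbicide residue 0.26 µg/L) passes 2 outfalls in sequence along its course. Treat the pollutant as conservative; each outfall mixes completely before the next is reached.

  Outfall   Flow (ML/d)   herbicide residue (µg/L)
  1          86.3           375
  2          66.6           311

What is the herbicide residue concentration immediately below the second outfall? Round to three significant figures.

Below outfall 1: Q → 738.3 ML/d, C = (652.0·0.2600 + 86.30·375.0)/738.3 = 44.06 µg/L.
Below outfall 2: Q → 804.9 ML/d, C = (738.3·44.06 + 66.60·311.0)/804.9 = 66.15 µg/L.

66.2 µg/L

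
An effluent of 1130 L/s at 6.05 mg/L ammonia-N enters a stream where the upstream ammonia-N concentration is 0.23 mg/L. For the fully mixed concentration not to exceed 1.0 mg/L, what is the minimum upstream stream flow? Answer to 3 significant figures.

7410 L/s

Set C_mix = 1.0: (Q·0.2300 + 1130·6.050) / (Q + 1130) = 1.0
→ Q = 1130·(6.050 − 1.0)/(1.0 − 0.2300) = 7411 L/s.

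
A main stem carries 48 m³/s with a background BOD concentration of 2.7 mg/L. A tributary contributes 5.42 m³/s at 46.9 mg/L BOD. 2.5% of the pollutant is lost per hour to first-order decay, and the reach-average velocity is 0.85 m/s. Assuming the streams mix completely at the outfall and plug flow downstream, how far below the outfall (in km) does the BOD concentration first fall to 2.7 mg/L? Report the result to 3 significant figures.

Mixed concentration C = ΣQC/ΣQ = (48.00·2.700 + 5.420·46.90) / 53.42 = 383.8/53.42 = 7.185 mg/L.
2.5%/h lost → k = −ln(1 − 0.025) = 0.02532 h⁻¹.
Set 7.185·exp(−k·t) = 2.7 → t = ln(7.185/2.7)/k = 139200 s = 38.66 h.
Distance = v·t = 0.85·139200 = 118300 m = 118.3 km.

118 km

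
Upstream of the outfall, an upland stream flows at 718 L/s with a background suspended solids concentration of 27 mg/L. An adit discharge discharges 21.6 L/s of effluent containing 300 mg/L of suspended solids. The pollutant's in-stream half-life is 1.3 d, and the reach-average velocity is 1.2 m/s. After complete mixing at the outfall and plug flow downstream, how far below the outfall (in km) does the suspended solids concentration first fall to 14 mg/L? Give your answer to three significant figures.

Mass balance: C = (718.0·27.00 + 21.60·300.0) / 739.6 = 25870/739.6 = 34.97 mg/L.
Half-life 1.3 d → k = ln 2 / 1.3 = 0.5332 d⁻¹.
Set 34.97·exp(−k·t) = 14 → t = ln(34.97/14)/k = 148400 s = 41.21 h.
Distance = v·t = 1.2·148400 = 178000 m = 178.0 km.

178 km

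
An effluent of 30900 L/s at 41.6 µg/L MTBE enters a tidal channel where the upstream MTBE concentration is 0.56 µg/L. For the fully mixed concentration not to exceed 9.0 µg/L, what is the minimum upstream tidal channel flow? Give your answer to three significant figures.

Set C_mix = 9.0: (Q·0.5600 + 30900·41.60) / (Q + 30900) = 9.0
→ Q = 30900·(41.60 − 9.0)/(9.0 − 0.5600) = 119400 L/s.

119000 L/s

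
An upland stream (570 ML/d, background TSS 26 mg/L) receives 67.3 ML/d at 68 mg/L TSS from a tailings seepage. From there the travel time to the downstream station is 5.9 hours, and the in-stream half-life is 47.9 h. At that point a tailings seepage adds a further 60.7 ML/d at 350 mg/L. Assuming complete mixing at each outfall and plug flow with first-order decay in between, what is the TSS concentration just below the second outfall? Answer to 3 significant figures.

56.0 mg/L

Conservation of mass: C = (570.0·26.00 + 67.30·68.00) / 637.3 = 19400/637.3 = 30.44 mg/L; combined flow 637.3 ML/d.
Half-life 47.9 h → k = ln 2 / 47.9 = 0.01447 h⁻¹ = 0.3473 d⁻¹.
Applying C = C₀e^(−kt): 30.44 × 0.9182 = 27.94 mg/L.
At the second outfall, C = (637.3·27.94 + 60.70·350.0) / (637.3 + 60.70) = 55.95 mg/L.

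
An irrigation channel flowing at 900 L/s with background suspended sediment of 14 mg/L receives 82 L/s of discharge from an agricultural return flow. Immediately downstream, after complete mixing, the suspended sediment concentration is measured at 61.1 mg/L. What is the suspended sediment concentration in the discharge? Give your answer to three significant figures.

Mass balance: 900.0·14.00 + 82.00·Cₑ = 982.0·61.10
→ Cₑ = (982.0·61.10 − 900.0·14.00) / 82.00 = 578.1 mg/L.

578 mg/L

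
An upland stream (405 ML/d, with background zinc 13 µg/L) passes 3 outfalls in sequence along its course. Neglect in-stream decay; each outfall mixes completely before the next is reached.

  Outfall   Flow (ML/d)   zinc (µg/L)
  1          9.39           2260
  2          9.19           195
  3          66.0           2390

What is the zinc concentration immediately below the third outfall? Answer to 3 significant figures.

Outfall 1: combined Q = 414.4 ML/d; C = (405.0·13.00 + 9.390·2260)/414.4 = 63.92 µg/L.
Outfall 2: combined Q = 423.6 ML/d; C = (414.4·63.92 + 9.190·195.0)/423.6 = 66.76 µg/L.
Outfall 3: combined Q = 489.6 ML/d; C = (423.6·66.76 + 66.00·2390)/489.6 = 380.0 µg/L.

380 µg/L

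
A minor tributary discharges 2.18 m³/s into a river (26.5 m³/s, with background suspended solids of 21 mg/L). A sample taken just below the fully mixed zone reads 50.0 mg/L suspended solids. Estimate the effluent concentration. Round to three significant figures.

403 mg/L

Mass balance: 26.50·21.00 + 2.180·Cₑ = 28.68·50.00
→ Cₑ = (28.68·50.00 − 26.50·21.00) / 2.180 = 402.5 mg/L.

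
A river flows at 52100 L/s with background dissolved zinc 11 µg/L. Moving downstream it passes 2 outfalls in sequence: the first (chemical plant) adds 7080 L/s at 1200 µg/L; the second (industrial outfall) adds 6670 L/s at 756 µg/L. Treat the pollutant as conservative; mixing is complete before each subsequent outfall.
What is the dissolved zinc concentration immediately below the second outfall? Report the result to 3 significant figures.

Outfall 1: combined Q = 59180 L/s; C = (52100·11.00 + 7080·1200)/59180 = 153.2 µg/L.
Outfall 2: combined Q = 65850 L/s; C = (59180·153.2 + 6670·756.0)/65850 = 214.3 µg/L.

214 µg/L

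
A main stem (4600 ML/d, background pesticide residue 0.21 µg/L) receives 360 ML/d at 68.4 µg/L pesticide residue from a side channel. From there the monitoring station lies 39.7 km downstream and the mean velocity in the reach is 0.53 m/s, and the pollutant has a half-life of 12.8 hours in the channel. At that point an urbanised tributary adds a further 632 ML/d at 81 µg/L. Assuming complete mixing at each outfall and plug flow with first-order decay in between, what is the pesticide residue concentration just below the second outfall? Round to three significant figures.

After mixing, C = (4600·0.2100 + 360.0·68.40) / 4960 = 25590/4960 = 5.159 µg/L; combined flow 4960 ML/d.
Travel time t = 39.7·1000 / 0.53 = 74910 s = 20.81 h.
Half-life 12.8 h → k = ln 2 / 12.8 = 0.05415 h⁻¹ = 1.300 d⁻¹.
First-order decay: C = 5.159·exp(−k·t) = 5.159·0.3241 = 1.672 µg/L.
Second outfall: C = (4960·1.672 + 632.0·81.00)/5592 = 10.64 µg/L.

10.6 µg/L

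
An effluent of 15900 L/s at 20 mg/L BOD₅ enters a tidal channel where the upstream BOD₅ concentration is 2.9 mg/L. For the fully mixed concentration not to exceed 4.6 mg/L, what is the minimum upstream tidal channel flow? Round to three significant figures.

144000 L/s

Set C_mix = 4.6: (Q·2.900 + 15900·20.00) / (Q + 15900) = 4.6
→ Q = 15900·(20.00 − 4.6)/(4.6 − 2.900) = 144000 L/s.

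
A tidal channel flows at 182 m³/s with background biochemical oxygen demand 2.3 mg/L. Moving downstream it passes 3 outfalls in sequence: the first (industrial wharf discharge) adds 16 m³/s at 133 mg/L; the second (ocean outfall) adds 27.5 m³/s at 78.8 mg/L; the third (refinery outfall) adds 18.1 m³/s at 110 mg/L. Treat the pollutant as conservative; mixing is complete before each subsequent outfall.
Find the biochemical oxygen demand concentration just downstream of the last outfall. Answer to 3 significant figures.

Outfall 1: combined Q = 198.0 m³/s; C = (182.0·2.300 + 16.00·133.0)/198.0 = 12.86 mg/L.
Outfall 2: combined Q = 225.5 m³/s; C = (198.0·12.86 + 27.50·78.80)/225.5 = 20.90 mg/L.
Outfall 3: combined Q = 243.6 m³/s; C = (225.5·20.90 + 18.10·110.0)/243.6 = 27.52 mg/L.

27.5 mg/L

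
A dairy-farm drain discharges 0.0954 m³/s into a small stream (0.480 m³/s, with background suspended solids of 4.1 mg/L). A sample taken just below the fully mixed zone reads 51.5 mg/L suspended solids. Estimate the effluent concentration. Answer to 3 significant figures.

290 mg/L

Mass balance: 0.4800·4.100 + 0.09540·Cₑ = 0.5754·51.50
→ Cₑ = (0.5754·51.50 − 0.4800·4.100) / 0.09540 = 290.0 mg/L.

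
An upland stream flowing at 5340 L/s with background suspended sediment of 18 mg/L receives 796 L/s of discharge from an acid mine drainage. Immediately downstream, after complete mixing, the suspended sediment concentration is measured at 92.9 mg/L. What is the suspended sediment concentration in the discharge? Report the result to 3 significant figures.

Mass balance: 5340·18.00 + 796.0·Cₑ = 6136·92.90
→ Cₑ = (6136·92.90 − 5340·18.00) / 796.0 = 595.4 mg/L.

595 mg/L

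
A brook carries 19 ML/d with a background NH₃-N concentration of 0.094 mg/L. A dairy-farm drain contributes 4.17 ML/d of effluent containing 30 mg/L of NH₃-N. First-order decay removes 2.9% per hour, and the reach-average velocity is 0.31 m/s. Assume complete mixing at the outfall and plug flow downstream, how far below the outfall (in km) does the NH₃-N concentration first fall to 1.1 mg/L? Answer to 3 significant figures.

Mass balance: C = (19.00·0.09400 + 4.170·30.00) / 23.17 = 126.9/23.17 = 5.476 mg/L.
2.9%/h lost → k = −ln(1 − 0.029) = 0.02943 h⁻¹.
Set 5.476·exp(−k·t) = 1.1 → t = ln(5.476/1.1)/k = 196400 s = 54.54 h.
Distance = v·t = 0.31·196400 = 60870 m = 60.87 km.

60.9 km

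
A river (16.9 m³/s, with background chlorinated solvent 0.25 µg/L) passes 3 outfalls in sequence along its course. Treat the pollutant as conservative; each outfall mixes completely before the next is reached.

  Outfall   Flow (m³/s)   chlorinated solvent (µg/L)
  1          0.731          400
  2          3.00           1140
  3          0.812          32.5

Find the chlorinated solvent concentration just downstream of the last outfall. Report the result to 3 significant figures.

Outfall 1: combined Q = 17.63 m³/s; C = (16.90·0.2500 + 0.7310·400.0)/17.63 = 16.82 µg/L.
Outfall 2: combined Q = 20.63 m³/s; C = (17.63·16.82 + 3.000·1140)/20.63 = 180.1 µg/L.
Outfall 3: combined Q = 21.44 m³/s; C = (20.63·180.1 + 0.8120·32.50)/21.44 = 174.6 µg/L.

175 µg/L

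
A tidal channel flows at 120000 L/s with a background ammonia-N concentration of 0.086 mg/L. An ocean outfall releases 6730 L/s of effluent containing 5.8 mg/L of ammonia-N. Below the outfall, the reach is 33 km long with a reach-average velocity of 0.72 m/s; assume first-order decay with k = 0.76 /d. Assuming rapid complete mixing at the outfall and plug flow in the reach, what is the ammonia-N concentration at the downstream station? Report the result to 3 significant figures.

Flow-weighted average: C = (120000·0.08600 + 6730·5.800) / 126700 = 49350/126700 = 0.3894 mg/L.
Travel time t = 33·1000 / 0.72 = 45830 s = 12.73 h.
After decay, C = 0.3894 × e^(−kt) = 0.3894 × 0.6682 = 0.2602 mg/L.

0.260 mg/L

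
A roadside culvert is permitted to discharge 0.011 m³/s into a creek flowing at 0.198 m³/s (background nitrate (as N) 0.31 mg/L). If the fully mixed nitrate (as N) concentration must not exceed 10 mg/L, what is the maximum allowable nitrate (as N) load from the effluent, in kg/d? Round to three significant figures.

175 kg/d

Mass balance at the limit: 0.1980·0.3100 + 0.01100·Cₑ = 0.2090·10 → Cₑ = 184.4 mg/L.
Load = 0.01100 m³/s × 184.4 g/m³ × 86 400 s/d = 175.3 kg/d.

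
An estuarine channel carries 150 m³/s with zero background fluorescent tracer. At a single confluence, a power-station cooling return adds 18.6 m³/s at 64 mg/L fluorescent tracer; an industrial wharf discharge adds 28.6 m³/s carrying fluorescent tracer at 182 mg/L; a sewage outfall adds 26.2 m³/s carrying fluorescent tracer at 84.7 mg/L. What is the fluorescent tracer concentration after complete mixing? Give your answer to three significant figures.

Conservation of mass: C = (150.0·0 + 18.60·64.00 + 28.60·182.0 + 26.20·84.70) / 223.4 = 8615/223.4 = 38.56 mg/L.

38.6 mg/L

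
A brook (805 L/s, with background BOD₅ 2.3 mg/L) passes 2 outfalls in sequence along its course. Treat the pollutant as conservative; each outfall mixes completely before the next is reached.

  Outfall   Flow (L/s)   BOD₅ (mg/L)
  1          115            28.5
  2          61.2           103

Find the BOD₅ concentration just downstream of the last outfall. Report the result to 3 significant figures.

11.7 mg/L

Below outfall 1: Q → 920.0 L/s, C = (805.0·2.300 + 115.0·28.50)/920.0 = 5.575 mg/L.
Below outfall 2: Q → 981.2 L/s, C = (920.0·5.575 + 61.20·103.0)/981.2 = 11.65 mg/L.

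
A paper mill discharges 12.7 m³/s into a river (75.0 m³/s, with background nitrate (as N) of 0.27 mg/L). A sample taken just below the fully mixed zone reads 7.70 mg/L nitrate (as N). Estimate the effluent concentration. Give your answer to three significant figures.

Mass balance: 75.00·0.2700 + 12.70·Cₑ = 87.70·7.700
→ Cₑ = (87.70·7.700 − 75.00·0.2700) / 12.70 = 51.58 mg/L.

51.6 mg/L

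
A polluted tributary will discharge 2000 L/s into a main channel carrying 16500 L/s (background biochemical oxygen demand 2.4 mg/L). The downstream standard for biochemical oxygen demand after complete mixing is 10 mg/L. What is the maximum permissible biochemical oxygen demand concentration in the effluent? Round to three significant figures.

At the limit, (Qr·Cr + Qe·Cₑ)/(Qr + Qe) = 10:
Cₑ = (18500·10 − 16500·2.400) / 2000 = 72.70 mg/L.

72.7 mg/L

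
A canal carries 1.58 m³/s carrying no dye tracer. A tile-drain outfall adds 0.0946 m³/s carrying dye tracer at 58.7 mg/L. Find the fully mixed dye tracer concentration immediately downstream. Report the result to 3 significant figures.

After mixing, C = (1.580·0 + 0.09460·58.70) / 1.675 = 5.553/1.675 = 3.316 mg/L.

3.32 mg/L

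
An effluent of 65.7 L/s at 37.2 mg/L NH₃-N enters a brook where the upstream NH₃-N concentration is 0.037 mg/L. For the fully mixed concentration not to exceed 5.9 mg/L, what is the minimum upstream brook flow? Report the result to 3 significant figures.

351 L/s

Set C_mix = 5.9: (Q·0.03700 + 65.70·37.20) / (Q + 65.70) = 5.9
→ Q = 65.70·(37.20 − 5.9)/(5.9 − 0.03700) = 350.7 L/s.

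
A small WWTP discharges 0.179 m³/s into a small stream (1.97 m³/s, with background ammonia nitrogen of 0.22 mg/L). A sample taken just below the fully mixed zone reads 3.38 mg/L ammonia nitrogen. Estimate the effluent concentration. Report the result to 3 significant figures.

Mass balance: 1.970·0.2200 + 0.1790·Cₑ = 2.149·3.380
→ Cₑ = (2.149·3.380 − 1.970·0.2200) / 0.1790 = 38.16 mg/L.

38.2 mg/L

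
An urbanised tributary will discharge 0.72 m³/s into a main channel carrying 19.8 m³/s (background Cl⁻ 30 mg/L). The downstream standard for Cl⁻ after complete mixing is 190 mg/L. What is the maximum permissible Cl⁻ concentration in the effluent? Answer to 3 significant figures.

At the limit, (Qr·Cr + Qe·Cₑ)/(Qr + Qe) = 190:
Cₑ = (20.52·190 − 19.80·30.00) / 0.7200 = 4590 mg/L.

4590 mg/L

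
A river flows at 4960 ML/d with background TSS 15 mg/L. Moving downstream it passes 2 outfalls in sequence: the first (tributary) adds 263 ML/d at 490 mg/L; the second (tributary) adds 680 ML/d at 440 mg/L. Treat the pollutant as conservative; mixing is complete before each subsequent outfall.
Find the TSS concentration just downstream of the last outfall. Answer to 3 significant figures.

Below outfall 1: Q → 5223 ML/d, C = (4960·15.00 + 263.0·490.0)/5223 = 38.92 mg/L.
Below outfall 2: Q → 5903 ML/d, C = (5223·38.92 + 680.0·440.0)/5903 = 85.12 mg/L.

85.1 mg/L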